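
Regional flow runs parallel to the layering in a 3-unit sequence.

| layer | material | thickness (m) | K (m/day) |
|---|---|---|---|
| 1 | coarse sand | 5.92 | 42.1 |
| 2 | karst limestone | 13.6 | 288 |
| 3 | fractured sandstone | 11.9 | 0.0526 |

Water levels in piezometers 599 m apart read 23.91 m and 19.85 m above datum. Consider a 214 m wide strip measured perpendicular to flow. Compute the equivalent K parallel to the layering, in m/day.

Flow is parallel to layering, so each bed carries its own Darcy discharge and the transmissivities add.
Σ(K_i·b_i) = 42.1×5.92 + 288×13.6 + 0.0526×11.9 = 4167 m²/day.
Total thickness b = 31.42 m, so K_eq = Σ(K_i·b_i)/b = 132.6 m/day.

133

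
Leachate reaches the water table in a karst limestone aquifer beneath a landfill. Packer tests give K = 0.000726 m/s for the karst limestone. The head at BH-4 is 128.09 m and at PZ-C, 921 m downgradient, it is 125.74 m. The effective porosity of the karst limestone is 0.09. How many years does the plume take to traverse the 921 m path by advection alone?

Convert K: 0.000726 m/s × 86400 = 62.73 m/day.
Hydraulic gradient i = (128.09 − 125.74) / 921 = 2.35 / 921 = 0.002552.
Darcy flux q = K · i = 62.73 × 0.002552 = 0.1601 m/day.
Seepage velocity v = q / n_e = 0.1601 / 0.09 = 1.778 m/day.
Travel time t = L / v = 921 / 1.778 = 517.9 days = 1.418 years.

1.42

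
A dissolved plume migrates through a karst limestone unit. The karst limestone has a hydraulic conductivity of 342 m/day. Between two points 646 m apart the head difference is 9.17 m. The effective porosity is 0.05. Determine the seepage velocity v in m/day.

Hydraulic gradient i = Δh / L = 9.17 / 646 = 0.01420.
Darcy flux q = K · i = 342.0 × 0.01420 = 4.855 m/day.
Seepage velocity v = q / n_e = 4.855 / 0.05 = 97.09 m/day.

97.1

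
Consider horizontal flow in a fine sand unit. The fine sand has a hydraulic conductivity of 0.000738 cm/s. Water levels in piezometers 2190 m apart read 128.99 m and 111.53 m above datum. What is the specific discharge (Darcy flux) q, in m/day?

Convert K: 0.000738 cm/s × 864 = 0.6376 m/day.
Hydraulic gradient i = (128.99 − 111.53) / 2190 = 17.46 / 2190 = 0.007973.
Specific discharge q = K · i = 0.6376 × 0.007973 = 0.005084 m/day.

0.00508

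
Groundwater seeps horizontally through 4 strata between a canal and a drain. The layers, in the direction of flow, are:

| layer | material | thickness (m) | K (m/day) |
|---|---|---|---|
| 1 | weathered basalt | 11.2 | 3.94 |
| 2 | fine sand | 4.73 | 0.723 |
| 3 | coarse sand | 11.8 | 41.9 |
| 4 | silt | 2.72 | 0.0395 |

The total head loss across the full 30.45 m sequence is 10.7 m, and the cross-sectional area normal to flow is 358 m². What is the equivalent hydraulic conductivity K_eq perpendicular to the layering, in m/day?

Flow is perpendicular to layering, so the layers act in series and the equivalent K is the thickness-weighted harmonic mean.
Total thickness L = 11.2 + 4.73 + 11.8 + 2.72 = 30.45 m.
Σ(b_i/K_i) = 11.2/3.94 + 4.73/0.723 + 11.8/41.9 + 2.72/0.0395 = 78.53 d.
K_eq = L / Σ(b_i/K_i) = 30.45 / 78.53 = 0.3878 m/day.

0.388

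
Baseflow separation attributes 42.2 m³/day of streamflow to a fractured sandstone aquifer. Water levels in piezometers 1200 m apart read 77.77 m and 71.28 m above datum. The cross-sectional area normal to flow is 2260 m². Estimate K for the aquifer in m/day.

Hydraulic gradient i = (77.77 − 71.28) / 1200 = 6.49 / 1200 = 0.005408.
From Q = K·A·i, K = Q / (A·i) = 42.2 / (2260 × 0.005408) = 3.453 m/day.

3.45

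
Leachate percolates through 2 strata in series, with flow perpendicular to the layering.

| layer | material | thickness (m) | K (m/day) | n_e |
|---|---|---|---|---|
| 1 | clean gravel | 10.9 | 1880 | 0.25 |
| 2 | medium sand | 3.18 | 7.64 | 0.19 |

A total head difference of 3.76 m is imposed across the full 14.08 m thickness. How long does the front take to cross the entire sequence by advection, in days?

With flow normal to the layers, continuity requires the same specific discharge q through every layer.
Σ(b_i/K_i) = 10.9/1880 + 3.18/7.64 = 0.4220 d.
q = Δh / Σ(b_i/K_i) = 3.76 / 0.4220 = 8.909 m/day.
In each layer the seepage velocity is v_i = q/n_i, so the layer transit time is t_i = b_i·n_i / q:
  layer 1 (clean gravel): t_1 = 10.9 × 0.25 / 8.909 = 0.3059 d
  layer 2 (medium sand): t_2 = 3.18 × 0.19 / 8.909 = 0.06782 d
Total t = Σ t_i = 0.3737 days.

0.374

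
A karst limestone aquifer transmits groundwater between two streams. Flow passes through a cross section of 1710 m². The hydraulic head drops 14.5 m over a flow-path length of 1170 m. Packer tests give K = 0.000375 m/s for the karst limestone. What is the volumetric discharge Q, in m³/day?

Convert K: 0.000375 m/s × 86400 = 32.40 m/day.
Hydraulic gradient i = Δh / L = 14.5 / 1170 = 0.01239.
Darcy's law: Q = K · A · i = 32.40 × 1710 × 0.01239 = 686.6 m³/day.

687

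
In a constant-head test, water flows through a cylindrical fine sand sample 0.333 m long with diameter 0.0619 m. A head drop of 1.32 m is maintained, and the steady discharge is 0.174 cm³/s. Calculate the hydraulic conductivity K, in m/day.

1.26

Cross-sectional area A = π·(d/2)² = π × (0.0619/2)² = 0.003009 m².
Convert discharge: 0.174 cm³/s = 1.740e-07 m³/s.
Darcy's law rearranged: K = Q·L / (A·Δh) = 1.740e-07 × 0.333 / (0.003009 × 1.32) = 1.459e-05 m/s = 1.260 m/day.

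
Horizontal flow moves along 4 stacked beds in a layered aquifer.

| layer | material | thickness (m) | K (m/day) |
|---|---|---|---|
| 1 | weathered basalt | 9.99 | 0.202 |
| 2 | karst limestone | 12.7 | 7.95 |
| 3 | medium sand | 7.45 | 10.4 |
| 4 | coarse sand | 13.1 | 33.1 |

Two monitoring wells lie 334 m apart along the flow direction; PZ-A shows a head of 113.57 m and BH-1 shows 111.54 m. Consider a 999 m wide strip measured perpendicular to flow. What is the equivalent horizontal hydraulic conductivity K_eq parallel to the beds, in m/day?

14.2

Flow is parallel to layering, so each bed carries its own Darcy discharge and the transmissivities add.
Σ(K_i·b_i) = 0.202×9.99 + 7.95×12.7 + 10.4×7.45 + 33.1×13.1 = 614.1 m²/day.
Total thickness b = 43.24 m, so K_eq = Σ(K_i·b_i)/b = 14.20 m/day.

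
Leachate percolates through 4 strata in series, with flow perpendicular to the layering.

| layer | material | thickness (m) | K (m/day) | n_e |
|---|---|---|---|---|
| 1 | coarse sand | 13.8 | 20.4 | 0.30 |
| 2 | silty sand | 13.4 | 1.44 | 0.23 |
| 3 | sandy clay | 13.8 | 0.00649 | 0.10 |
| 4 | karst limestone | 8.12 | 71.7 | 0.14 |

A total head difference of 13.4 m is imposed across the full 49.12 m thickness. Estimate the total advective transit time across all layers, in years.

With flow normal to the layers, continuity requires the same specific discharge q through every layer.
Σ(b_i/K_i) = 13.8/20.4 + 13.4/1.44 + 13.8/0.00649 + 8.12/71.7 = 2136 d.
q = Δh / Σ(b_i/K_i) = 13.4 / 2136 = 0.006272 m/day.
In each layer the seepage velocity is v_i = q/n_i, so the layer transit time is t_i = b_i·n_i / q:
  layer 1 (coarse sand): t_1 = 13.8 × 0.30 / 0.006272 = 660.1 d
  layer 2 (silty sand): t_2 = 13.4 × 0.23 / 0.006272 = 491.4 d
  layer 3 (sandy clay): t_3 = 13.8 × 0.10 / 0.006272 = 220.0 d
  layer 4 (karst limestone): t_4 = 8.12 × 0.14 / 0.006272 = 181.2 d
Total t = Σ t_i = 1553 days = 4.251 years.

4.25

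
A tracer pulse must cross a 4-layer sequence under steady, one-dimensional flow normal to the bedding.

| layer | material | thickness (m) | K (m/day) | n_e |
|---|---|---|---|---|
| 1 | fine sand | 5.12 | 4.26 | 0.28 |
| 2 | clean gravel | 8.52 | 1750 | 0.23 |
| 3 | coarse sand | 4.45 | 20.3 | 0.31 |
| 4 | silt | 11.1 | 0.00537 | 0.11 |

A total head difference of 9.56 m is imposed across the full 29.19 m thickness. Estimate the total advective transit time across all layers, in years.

With flow normal to the layers, continuity requires the same specific discharge q through every layer.
Σ(b_i/K_i) = 5.12/4.26 + 8.52/1750 + 4.45/20.3 + 11.1/0.00537 = 2068 d.
q = Δh / Σ(b_i/K_i) = 9.56 / 2068 = 0.004622 m/day.
In each layer the seepage velocity is v_i = q/n_i, so the layer transit time is t_i = b_i·n_i / q:
  layer 1 (fine sand): t_1 = 5.12 × 0.28 / 0.004622 = 310.2 d
  layer 2 (clean gravel): t_2 = 8.52 × 0.23 / 0.004622 = 424.0 d
  layer 3 (coarse sand): t_3 = 4.45 × 0.31 / 0.004622 = 298.5 d
  layer 4 (silt): t_4 = 11.1 × 0.11 / 0.004622 = 264.2 d
Total t = Σ t_i = 1297 days = 3.551 years.

3.55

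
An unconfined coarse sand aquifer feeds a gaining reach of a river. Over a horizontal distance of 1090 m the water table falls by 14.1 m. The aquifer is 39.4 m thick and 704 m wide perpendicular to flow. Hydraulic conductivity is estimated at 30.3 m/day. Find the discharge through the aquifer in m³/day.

10900

Cross-sectional area A = 704 × 39.4 = 27738 m².
Hydraulic gradient i = Δh / L = 14.1 / 1090 = 0.01294.
Darcy's law: Q = K · A · i = 30.30 × 27738 × 0.01294 = 10872 m³/day.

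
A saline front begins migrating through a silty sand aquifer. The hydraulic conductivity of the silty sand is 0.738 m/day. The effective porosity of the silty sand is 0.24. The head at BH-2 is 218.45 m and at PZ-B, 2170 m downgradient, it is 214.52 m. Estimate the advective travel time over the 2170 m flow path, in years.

1070

Hydraulic gradient i = (218.45 − 214.52) / 2170 = 3.93 / 2170 = 0.001811.
Darcy flux q = K · i = 0.7380 × 0.001811 = 0.001337 m/day.
Seepage velocity v = q / n_e = 0.001337 / 0.24 = 0.005569 m/day.
Travel time t = L / v = 2170 / 0.005569 = 3.897e+05 days = 1067 years.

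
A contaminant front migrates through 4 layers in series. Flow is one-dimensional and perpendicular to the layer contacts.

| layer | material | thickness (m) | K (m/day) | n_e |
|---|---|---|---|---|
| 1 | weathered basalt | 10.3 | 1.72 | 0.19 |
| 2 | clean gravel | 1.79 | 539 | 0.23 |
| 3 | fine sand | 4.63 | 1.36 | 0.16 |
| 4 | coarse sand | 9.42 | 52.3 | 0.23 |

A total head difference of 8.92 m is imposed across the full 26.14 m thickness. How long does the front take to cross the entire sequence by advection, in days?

5.66

With flow normal to the layers, continuity requires the same specific discharge q through every layer.
Σ(b_i/K_i) = 10.3/1.72 + 1.79/539 + 4.63/1.36 + 9.42/52.3 = 9.576 d.
q = Δh / Σ(b_i/K_i) = 8.92 / 9.576 = 0.9315 m/day.
In each layer the seepage velocity is v_i = q/n_i, so the layer transit time is t_i = b_i·n_i / q:
  layer 1 (weathered basalt): t_1 = 10.3 × 0.19 / 0.9315 = 2.101 d
  layer 2 (clean gravel): t_2 = 1.79 × 0.23 / 0.9315 = 0.4420 d
  layer 3 (fine sand): t_3 = 4.63 × 0.16 / 0.9315 = 0.7953 d
  layer 4 (coarse sand): t_4 = 9.42 × 0.23 / 0.9315 = 2.326 d
Total t = Σ t_i = 5.664 days.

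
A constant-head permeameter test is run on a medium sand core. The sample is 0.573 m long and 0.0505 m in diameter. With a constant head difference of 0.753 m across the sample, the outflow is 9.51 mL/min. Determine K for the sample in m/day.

5.20

Cross-sectional area A = π·(d/2)² = π × (0.0505/2)² = 0.002003 m².
Convert discharge: 9.51 mL/min = 1.585e-07 m³/s.
Darcy's law rearranged: K = Q·L / (A·Δh) = 1.585e-07 × 0.573 / (0.002003 × 0.753) = 6.022e-05 m/s = 5.203 m/day.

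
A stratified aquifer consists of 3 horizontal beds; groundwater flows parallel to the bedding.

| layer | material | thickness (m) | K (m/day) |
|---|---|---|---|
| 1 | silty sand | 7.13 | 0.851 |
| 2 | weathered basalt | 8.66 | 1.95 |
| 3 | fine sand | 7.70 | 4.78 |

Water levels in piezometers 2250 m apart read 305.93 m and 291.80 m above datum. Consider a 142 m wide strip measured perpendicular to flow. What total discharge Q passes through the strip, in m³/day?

Flow is parallel to layering, so each bed carries its own Darcy discharge and the transmissivities add.
Σ(K_i·b_i) = 0.851×7.13 + 1.95×8.66 + 4.78×7.70 = 59.76 m²/day.
Hydraulic gradient i = (305.93 − 291.80) / 2250 = 14.13 / 2250 = 0.006280.
Q = Σ(K_i·b_i) · W · i = 59.76 × 142 × 0.006280 = 53.29 m³/day.

53.3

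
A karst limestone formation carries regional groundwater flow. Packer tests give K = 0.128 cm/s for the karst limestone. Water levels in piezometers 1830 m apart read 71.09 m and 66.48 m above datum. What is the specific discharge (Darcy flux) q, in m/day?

0.279

Convert K: 0.128 cm/s × 864 = 110.6 m/day.
Hydraulic gradient i = (71.09 − 66.48) / 1830 = 4.61 / 1830 = 0.002519.
Specific discharge q = K · i = 110.6 × 0.002519 = 0.2786 m/day.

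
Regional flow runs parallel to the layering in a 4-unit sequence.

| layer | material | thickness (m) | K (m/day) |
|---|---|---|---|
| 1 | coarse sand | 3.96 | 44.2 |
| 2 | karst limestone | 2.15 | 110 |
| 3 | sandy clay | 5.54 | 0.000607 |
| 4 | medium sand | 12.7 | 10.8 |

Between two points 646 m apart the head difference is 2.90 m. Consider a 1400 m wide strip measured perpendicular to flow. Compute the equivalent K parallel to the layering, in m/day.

Flow is parallel to layering, so each bed carries its own Darcy discharge and the transmissivities add.
Σ(K_i·b_i) = 44.2×3.96 + 110×2.15 + 0.000607×5.54 + 10.8×12.7 = 548.7 m²/day.
Total thickness b = 24.35 m, so K_eq = Σ(K_i·b_i)/b = 22.53 m/day.

22.5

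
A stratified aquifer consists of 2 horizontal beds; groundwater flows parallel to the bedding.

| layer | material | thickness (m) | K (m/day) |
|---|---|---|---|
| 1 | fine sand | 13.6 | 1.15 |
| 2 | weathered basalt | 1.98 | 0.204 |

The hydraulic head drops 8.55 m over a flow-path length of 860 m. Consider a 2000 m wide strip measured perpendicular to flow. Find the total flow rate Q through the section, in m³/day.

Flow is parallel to layering, so each bed carries its own Darcy discharge and the transmissivities add.
Σ(K_i·b_i) = 1.15×13.6 + 0.204×1.98 = 16.04 m²/day.
Hydraulic gradient i = Δh / L = 8.55 / 860 = 0.009942.
Q = Σ(K_i·b_i) · W · i = 16.04 × 2000 × 0.009942 = 319.0 m³/day.

319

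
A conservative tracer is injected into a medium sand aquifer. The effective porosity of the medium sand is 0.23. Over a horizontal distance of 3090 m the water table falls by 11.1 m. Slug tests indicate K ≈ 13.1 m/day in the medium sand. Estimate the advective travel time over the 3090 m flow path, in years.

41.3

Hydraulic gradient i = Δh / L = 11.1 / 3090 = 0.003592.
Darcy flux q = K · i = 13.10 × 0.003592 = 0.04706 m/day.
Seepage velocity v = q / n_e = 0.04706 / 0.23 = 0.2046 m/day.
Travel time t = L / v = 3090 / 0.2046 = 15103 days = 41.35 years.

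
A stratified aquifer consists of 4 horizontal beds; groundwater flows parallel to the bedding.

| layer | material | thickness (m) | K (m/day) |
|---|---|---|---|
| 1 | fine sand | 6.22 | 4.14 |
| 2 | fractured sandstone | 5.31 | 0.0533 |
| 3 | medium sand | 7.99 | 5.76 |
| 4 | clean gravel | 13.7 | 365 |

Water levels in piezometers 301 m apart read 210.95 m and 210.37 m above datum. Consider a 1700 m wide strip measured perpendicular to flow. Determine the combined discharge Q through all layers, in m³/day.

Flow is parallel to layering, so each bed carries its own Darcy discharge and the transmissivities add.
Σ(K_i·b_i) = 4.14×6.22 + 0.0533×5.31 + 5.76×7.99 + 365×13.7 = 5073 m²/day.
Hydraulic gradient i = (210.95 − 210.37) / 301 = 0.58 / 301 = 0.001927.
Q = Σ(K_i·b_i) · W · i = 5073 × 1700 × 0.001927 = 16616 m³/day.

16600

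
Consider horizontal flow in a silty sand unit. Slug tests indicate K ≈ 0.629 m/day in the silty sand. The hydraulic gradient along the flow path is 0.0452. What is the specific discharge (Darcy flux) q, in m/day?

Hydraulic gradient i = 0.0452.
Specific discharge q = K · i = 0.6290 × 0.04520 = 0.02843 m/day.

0.0284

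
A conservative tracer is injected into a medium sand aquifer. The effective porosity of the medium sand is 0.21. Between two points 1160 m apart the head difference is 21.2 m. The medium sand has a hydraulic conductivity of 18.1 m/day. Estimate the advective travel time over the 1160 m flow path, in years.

Hydraulic gradient i = Δh / L = 21.2 / 1160 = 0.01828.
Darcy flux q = K · i = 18.10 × 0.01828 = 0.3308 m/day.
Seepage velocity v = q / n_e = 0.3308 / 0.21 = 1.575 m/day.
Travel time t = L / v = 1160 / 1.575 = 736.4 days = 2.016 years.

2.02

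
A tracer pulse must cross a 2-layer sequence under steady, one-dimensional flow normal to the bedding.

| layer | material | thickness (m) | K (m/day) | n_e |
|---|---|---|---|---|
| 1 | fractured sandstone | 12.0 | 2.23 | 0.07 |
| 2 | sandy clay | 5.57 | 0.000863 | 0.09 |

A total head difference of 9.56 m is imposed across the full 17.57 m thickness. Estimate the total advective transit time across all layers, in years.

2.48

With flow normal to the layers, continuity requires the same specific discharge q through every layer.
Σ(b_i/K_i) = 12.0/2.23 + 5.57/0.000863 = 6460 d.
q = Δh / Σ(b_i/K_i) = 9.56 / 6460 = 0.001480 m/day.
In each layer the seepage velocity is v_i = q/n_i, so the layer transit time is t_i = b_i·n_i / q:
  layer 1 (fractured sandstone): t_1 = 12.0 × 0.07 / 0.001480 = 567.6 d
  layer 2 (sandy clay): t_2 = 5.57 × 0.09 / 0.001480 = 338.7 d
Total t = Σ t_i = 906.3 days = 2.481 years.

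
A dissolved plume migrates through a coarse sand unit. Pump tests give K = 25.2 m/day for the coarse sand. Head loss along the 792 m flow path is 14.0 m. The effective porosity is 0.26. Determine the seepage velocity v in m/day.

1.71

Hydraulic gradient i = Δh / L = 14.0 / 792 = 0.01768.
Darcy flux q = K · i = 25.20 × 0.01768 = 0.4455 m/day.
Seepage velocity v = q / n_e = 0.4455 / 0.26 = 1.713 m/day.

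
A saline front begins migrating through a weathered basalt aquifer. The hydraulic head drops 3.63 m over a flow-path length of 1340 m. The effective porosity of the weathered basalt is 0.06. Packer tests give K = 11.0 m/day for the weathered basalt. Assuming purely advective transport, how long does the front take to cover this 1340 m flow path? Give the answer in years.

Hydraulic gradient i = Δh / L = 3.63 / 1340 = 0.002709.
Darcy flux q = K · i = 11.00 × 0.002709 = 0.02980 m/day.
Seepage velocity v = q / n_e = 0.02980 / 0.06 = 0.4966 m/day.
Travel time t = L / v = 1340 / 0.4966 = 2698 days = 7.387 years.

7.39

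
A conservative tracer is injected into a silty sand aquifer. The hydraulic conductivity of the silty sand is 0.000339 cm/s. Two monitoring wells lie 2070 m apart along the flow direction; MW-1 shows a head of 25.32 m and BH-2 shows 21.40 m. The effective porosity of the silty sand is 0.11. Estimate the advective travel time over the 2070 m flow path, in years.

Convert K: 0.000339 cm/s × 864 = 0.2929 m/day.
Hydraulic gradient i = (25.32 − 21.40) / 2070 = 3.92 / 2070 = 0.001894.
Darcy flux q = K · i = 0.2929 × 0.001894 = 0.0005547 m/day.
Seepage velocity v = q / n_e = 0.0005547 / 0.11 = 0.005042 m/day.
Travel time t = L / v = 2070 / 0.005042 = 4.105e+05 days = 1124 years.

1120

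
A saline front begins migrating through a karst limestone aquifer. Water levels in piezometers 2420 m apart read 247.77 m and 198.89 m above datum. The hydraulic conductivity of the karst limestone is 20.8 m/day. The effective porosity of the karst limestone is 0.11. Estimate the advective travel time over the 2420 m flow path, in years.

Hydraulic gradient i = (247.77 − 198.89) / 2420 = 48.88 / 2420 = 0.02020.
Darcy flux q = K · i = 20.80 × 0.02020 = 0.4201 m/day.
Seepage velocity v = q / n_e = 0.4201 / 0.11 = 3.819 m/day.
Travel time t = L / v = 2420 / 3.819 = 633.6 days = 1.735 years.

1.73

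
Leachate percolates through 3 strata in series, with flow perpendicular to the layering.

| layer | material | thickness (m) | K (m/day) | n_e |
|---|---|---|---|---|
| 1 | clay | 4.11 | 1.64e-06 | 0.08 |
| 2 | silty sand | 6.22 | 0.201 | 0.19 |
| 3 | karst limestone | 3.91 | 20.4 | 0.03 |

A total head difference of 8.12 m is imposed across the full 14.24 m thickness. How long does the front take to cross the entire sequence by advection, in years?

With flow normal to the layers, continuity requires the same specific discharge q through every layer.
Σ(b_i/K_i) = 4.11/1.64e-06 + 6.22/0.201 + 3.91/20.4 = 2.506e+06 d.
q = Δh / Σ(b_i/K_i) = 8.12 / 2.506e+06 = 3.240e-06 m/day.
In each layer the seepage velocity is v_i = q/n_i, so the layer transit time is t_i = b_i·n_i / q:
  layer 1 (clay): t_1 = 4.11 × 0.08 / 3.240e-06 = 1.015e+05 d
  layer 2 (silty sand): t_2 = 6.22 × 0.19 / 3.240e-06 = 3.647e+05 d
  layer 3 (karst limestone): t_3 = 3.91 × 0.03 / 3.240e-06 = 36203 d
Total t = Σ t_i = 5.024e+05 days = 1376 years.

1380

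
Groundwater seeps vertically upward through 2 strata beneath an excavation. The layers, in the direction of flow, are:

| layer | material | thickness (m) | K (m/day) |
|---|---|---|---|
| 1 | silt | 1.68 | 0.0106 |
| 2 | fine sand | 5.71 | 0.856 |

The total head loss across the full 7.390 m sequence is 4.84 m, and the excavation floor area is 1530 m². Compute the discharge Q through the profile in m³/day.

44.8

Flow is perpendicular to layering, so the layers act in series and the equivalent K is the thickness-weighted harmonic mean.
Total thickness L = 1.68 + 5.71 = 7.390 m.
Σ(b_i/K_i) = 1.68/0.0106 + 5.71/0.856 = 165.2 d.
K_eq = L / Σ(b_i/K_i) = 7.390 / 165.2 = 0.04474 m/day.
Q = K_eq · A · (Δh/L) = 0.04474 × 1530 × (4.84/7.390) = 44.84 m³/day.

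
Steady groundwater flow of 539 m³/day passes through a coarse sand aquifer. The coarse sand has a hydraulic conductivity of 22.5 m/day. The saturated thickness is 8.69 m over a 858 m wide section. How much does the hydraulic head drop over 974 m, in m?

Cross-sectional area A = 858 × 8.69 = 7456 m².
From Q = K·A·i, i = Q / (K·A) = 539 / (22.50 × 7456) = 0.003213.
Head loss Δh = i · L = 0.003213 × 974 = 3.129 m.

3.13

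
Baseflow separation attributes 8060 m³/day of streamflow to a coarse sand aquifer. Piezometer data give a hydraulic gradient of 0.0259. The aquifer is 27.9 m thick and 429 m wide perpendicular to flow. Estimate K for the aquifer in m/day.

26.0

Cross-sectional area A = 429 × 27.9 = 11969 m².
Hydraulic gradient i = 0.0259.
From Q = K·A·i, K = Q / (A·i) = 8060 / (11969 × 0.02590) = 26.00 m/day.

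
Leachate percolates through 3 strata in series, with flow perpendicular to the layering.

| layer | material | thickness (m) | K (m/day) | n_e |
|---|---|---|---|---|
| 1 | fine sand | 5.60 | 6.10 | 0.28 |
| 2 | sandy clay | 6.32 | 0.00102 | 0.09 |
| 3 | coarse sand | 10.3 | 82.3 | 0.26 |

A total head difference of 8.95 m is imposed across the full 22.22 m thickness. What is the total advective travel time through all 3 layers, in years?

9.13

With flow normal to the layers, continuity requires the same specific discharge q through every layer.
Σ(b_i/K_i) = 5.60/6.10 + 6.32/0.00102 + 10.3/82.3 = 6197 d.
q = Δh / Σ(b_i/K_i) = 8.95 / 6197 = 0.001444 m/day.
In each layer the seepage velocity is v_i = q/n_i, so the layer transit time is t_i = b_i·n_i / q:
  layer 1 (fine sand): t_1 = 5.60 × 0.28 / 0.001444 = 1086 d
  layer 2 (sandy clay): t_2 = 6.32 × 0.09 / 0.001444 = 393.8 d
  layer 3 (coarse sand): t_3 = 10.3 × 0.26 / 0.001444 = 1854 d
Total t = Σ t_i = 3334 days = 9.128 years.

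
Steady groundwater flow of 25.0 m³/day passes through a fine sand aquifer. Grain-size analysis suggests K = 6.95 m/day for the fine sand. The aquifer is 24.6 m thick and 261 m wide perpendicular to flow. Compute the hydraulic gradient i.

Cross-sectional area A = 261 × 24.6 = 6421 m².
From Q = K·A·i, i = Q / (K·A) = 25.0 / (6.950 × 6421) = 0.0005602.

0.000560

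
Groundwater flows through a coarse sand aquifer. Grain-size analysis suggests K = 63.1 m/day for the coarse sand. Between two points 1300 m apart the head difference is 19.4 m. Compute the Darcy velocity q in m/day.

Hydraulic gradient i = Δh / L = 19.4 / 1300 = 0.01492.
Specific discharge q = K · i = 63.10 × 0.01492 = 0.9416 m/day.

0.942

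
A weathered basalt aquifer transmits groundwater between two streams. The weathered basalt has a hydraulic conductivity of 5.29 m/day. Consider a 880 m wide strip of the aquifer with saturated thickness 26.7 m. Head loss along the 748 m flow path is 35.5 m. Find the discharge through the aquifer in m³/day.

Cross-sectional area A = 880 × 26.7 = 23496 m².
Hydraulic gradient i = Δh / L = 35.5 / 748 = 0.04746.
Darcy's law: Q = K · A · i = 5.290 × 23496 × 0.04746 = 5899 m³/day.

5900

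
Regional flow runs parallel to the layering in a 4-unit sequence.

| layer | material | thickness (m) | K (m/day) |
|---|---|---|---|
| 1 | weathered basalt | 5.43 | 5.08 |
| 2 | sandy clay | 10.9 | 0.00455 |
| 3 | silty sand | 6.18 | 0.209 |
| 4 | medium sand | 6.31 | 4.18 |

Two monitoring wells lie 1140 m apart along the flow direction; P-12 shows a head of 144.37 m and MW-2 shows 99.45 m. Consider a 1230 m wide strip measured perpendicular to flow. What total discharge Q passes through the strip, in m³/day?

Flow is parallel to layering, so each bed carries its own Darcy discharge and the transmissivities add.
Σ(K_i·b_i) = 5.08×5.43 + 0.00455×10.9 + 0.209×6.18 + 4.18×6.31 = 55.30 m²/day.
Hydraulic gradient i = (144.37 − 99.45) / 1140 = 44.92 / 1140 = 0.03940.
Q = Σ(K_i·b_i) · W · i = 55.30 × 1230 × 0.03940 = 2680 m³/day.

2680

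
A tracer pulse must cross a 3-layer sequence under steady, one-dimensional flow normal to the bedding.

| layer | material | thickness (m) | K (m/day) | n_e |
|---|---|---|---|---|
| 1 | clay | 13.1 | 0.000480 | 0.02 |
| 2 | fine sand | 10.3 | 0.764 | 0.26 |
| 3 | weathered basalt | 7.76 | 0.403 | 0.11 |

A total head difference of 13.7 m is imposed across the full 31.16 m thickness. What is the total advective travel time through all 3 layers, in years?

20.7

With flow normal to the layers, continuity requires the same specific discharge q through every layer.
Σ(b_i/K_i) = 13.1/0.000480 + 10.3/0.764 + 7.76/0.403 = 27324 d.
q = Δh / Σ(b_i/K_i) = 13.7 / 27324 = 0.0005014 m/day.
In each layer the seepage velocity is v_i = q/n_i, so the layer transit time is t_i = b_i·n_i / q:
  layer 1 (clay): t_1 = 13.1 × 0.02 / 0.0005014 = 522.6 d
  layer 2 (fine sand): t_2 = 10.3 × 0.26 / 0.0005014 = 5341 d
  layer 3 (weathered basalt): t_3 = 7.76 × 0.11 / 0.0005014 = 1702 d
Total t = Σ t_i = 7566 days = 20.72 years.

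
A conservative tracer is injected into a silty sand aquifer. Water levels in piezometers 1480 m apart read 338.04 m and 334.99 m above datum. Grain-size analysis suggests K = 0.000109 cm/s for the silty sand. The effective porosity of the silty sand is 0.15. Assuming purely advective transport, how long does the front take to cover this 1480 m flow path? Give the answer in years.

3130

Convert K: 0.000109 cm/s × 864 = 0.09418 m/day.
Hydraulic gradient i = (338.04 − 334.99) / 1480 = 3.05 / 1480 = 0.002061.
Darcy flux q = K · i = 0.09418 × 0.002061 = 0.0001941 m/day.
Seepage velocity v = q / n_e = 0.0001941 / 0.15 = 0.001294 m/day.
Travel time t = L / v = 1480 / 0.001294 = 1.144e+06 days = 3132 years.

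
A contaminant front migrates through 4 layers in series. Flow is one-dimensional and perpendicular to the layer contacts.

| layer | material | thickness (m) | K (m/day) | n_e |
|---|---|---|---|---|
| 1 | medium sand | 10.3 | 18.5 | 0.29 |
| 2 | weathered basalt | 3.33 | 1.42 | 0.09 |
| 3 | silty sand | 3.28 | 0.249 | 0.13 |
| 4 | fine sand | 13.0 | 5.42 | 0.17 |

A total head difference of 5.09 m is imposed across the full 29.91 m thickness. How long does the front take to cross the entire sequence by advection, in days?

21.5

With flow normal to the layers, continuity requires the same specific discharge q through every layer.
Σ(b_i/K_i) = 10.3/18.5 + 3.33/1.42 + 3.28/0.249 + 13.0/5.42 = 18.47 d.
q = Δh / Σ(b_i/K_i) = 5.09 / 18.47 = 0.2755 m/day.
In each layer the seepage velocity is v_i = q/n_i, so the layer transit time is t_i = b_i·n_i / q:
  layer 1 (medium sand): t_1 = 10.3 × 0.29 / 0.2755 = 10.84 d
  layer 2 (weathered basalt): t_2 = 3.33 × 0.09 / 0.2755 = 1.088 d
  layer 3 (silty sand): t_3 = 3.28 × 0.13 / 0.2755 = 1.548 d
  layer 4 (fine sand): t_4 = 13.0 × 0.17 / 0.2755 = 8.021 d
Total t = Σ t_i = 21.50 days.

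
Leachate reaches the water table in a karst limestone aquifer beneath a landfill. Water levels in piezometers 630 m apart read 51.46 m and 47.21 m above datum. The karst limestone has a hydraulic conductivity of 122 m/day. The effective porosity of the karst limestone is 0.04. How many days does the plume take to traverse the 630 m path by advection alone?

30.6

Hydraulic gradient i = (51.46 − 47.21) / 630 = 4.25 / 630 = 0.006746.
Darcy flux q = K · i = 122.0 × 0.006746 = 0.8230 m/day.
Seepage velocity v = q / n_e = 0.8230 / 0.04 = 20.58 m/day.
Travel time t = L / v = 630 / 20.58 = 30.62 days.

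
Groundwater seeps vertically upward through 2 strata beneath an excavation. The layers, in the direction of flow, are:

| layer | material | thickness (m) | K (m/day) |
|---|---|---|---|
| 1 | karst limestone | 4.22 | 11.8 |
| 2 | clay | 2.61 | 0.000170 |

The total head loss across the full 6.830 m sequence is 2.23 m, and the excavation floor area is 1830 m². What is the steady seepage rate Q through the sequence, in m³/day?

Flow is perpendicular to layering, so the layers act in series and the equivalent K is the thickness-weighted harmonic mean.
Total thickness L = 4.22 + 2.61 = 6.830 m.
Σ(b_i/K_i) = 4.22/11.8 + 2.61/0.000170 = 15353 d.
K_eq = L / Σ(b_i/K_i) = 6.830 / 15353 = 0.0004449 m/day.
Q = K_eq · A · (Δh/L) = 0.0004449 × 1830 × (2.23/6.830) = 0.2658 m³/day.

0.266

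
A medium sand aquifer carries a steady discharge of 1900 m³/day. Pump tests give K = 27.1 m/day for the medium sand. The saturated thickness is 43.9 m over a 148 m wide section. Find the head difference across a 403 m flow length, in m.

Cross-sectional area A = 148 × 43.9 = 6497 m².
From Q = K·A·i, i = Q / (K·A) = 1900 / (27.10 × 6497) = 0.01079.
Head loss Δh = i · L = 0.01079 × 403 = 4.349 m.

4.35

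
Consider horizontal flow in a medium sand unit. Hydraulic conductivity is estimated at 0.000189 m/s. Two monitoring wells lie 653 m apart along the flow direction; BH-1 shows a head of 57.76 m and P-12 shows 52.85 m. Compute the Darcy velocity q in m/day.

0.123

Convert K: 0.000189 m/s × 86400 = 16.33 m/day.
Hydraulic gradient i = (57.76 − 52.85) / 653 = 4.91 / 653 = 0.007519.
Specific discharge q = K · i = 16.33 × 0.007519 = 0.1228 m/day.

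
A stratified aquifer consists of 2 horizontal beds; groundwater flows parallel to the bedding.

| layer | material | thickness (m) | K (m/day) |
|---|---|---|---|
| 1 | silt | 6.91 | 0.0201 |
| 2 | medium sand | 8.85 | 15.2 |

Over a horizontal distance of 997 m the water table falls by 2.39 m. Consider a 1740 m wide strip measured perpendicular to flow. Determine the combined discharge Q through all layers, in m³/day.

562

Flow is parallel to layering, so each bed carries its own Darcy discharge and the transmissivities add.
Σ(K_i·b_i) = 0.0201×6.91 + 15.2×8.85 = 134.7 m²/day.
Hydraulic gradient i = Δh / L = 2.39 / 997 = 0.002397.
Q = Σ(K_i·b_i) · W · i = 134.7 × 1740 × 0.002397 = 561.7 m³/day.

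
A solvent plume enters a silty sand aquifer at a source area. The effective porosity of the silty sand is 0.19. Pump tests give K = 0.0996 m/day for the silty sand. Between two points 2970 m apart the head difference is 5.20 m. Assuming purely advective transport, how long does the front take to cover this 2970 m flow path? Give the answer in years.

Hydraulic gradient i = Δh / L = 5.20 / 2970 = 0.001751.
Darcy flux q = K · i = 0.09960 × 0.001751 = 0.0001744 m/day.
Seepage velocity v = q / n_e = 0.0001744 / 0.19 = 0.0009178 m/day.
Travel time t = L / v = 2970 / 0.0009178 = 3.236e+06 days = 8860 years.

8860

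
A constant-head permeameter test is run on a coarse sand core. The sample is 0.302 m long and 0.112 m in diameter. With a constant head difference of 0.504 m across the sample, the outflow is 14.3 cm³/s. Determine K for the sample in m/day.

Cross-sectional area A = π·(d/2)² = π × (0.112/2)² = 0.009852 m².
Convert discharge: 14.3 cm³/s = 1.430e-05 m³/s.
Darcy's law rearranged: K = Q·L / (A·Δh) = 1.430e-05 × 0.302 / (0.009852 × 0.504) = 0.0008697 m/s = 75.15 m/day.

75.1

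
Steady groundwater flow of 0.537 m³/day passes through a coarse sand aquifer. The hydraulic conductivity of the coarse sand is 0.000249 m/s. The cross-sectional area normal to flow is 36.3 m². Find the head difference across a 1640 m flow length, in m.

Convert K: 0.000249 m/s × 86400 = 21.51 m/day.
From Q = K·A·i, i = Q / (K·A) = 0.537 / (21.51 × 36.30) = 0.0006876.
Head loss Δh = i · L = 0.0006876 × 1640 = 1.128 m.

1.13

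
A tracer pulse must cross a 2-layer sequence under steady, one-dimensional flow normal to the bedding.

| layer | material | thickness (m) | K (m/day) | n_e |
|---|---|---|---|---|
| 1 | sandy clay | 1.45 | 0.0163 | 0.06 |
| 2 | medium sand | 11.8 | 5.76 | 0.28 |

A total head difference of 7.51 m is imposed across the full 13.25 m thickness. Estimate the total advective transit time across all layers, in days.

41.1

With flow normal to the layers, continuity requires the same specific discharge q through every layer.
Σ(b_i/K_i) = 1.45/0.0163 + 11.8/5.76 = 91.01 d.
q = Δh / Σ(b_i/K_i) = 7.51 / 91.01 = 0.08252 m/day.
In each layer the seepage velocity is v_i = q/n_i, so the layer transit time is t_i = b_i·n_i / q:
  layer 1 (sandy clay): t_1 = 1.45 × 0.06 / 0.08252 = 1.054 d
  layer 2 (medium sand): t_2 = 11.8 × 0.28 / 0.08252 = 40.04 d
Total t = Σ t_i = 41.09 days.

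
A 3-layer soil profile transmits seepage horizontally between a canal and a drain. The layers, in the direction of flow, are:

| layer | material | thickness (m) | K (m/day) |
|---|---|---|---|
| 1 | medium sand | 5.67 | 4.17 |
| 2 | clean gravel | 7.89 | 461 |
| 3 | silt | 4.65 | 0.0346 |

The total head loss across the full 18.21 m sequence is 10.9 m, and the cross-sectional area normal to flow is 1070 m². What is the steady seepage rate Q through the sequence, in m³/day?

85.9

Flow is perpendicular to layering, so the layers act in series and the equivalent K is the thickness-weighted harmonic mean.
Total thickness L = 5.67 + 7.89 + 4.65 = 18.21 m.
Σ(b_i/K_i) = 5.67/4.17 + 7.89/461 + 4.65/0.0346 = 135.8 d.
K_eq = L / Σ(b_i/K_i) = 18.21 / 135.8 = 0.1341 m/day.
Q = K_eq · A · (Δh/L) = 0.1341 × 1070 × (10.9/18.21) = 85.90 m³/day.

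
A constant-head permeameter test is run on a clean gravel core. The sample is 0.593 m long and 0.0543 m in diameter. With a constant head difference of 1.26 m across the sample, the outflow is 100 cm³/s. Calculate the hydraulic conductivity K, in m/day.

1760

Cross-sectional area A = π·(d/2)² = π × (0.0543/2)² = 0.002316 m².
Convert discharge: 100 cm³/s = 0.0001000 m³/s.
Darcy's law rearranged: K = Q·L / (A·Δh) = 0.0001000 × 0.593 / (0.002316 × 1.26) = 0.02032 m/s = 1756 m/day.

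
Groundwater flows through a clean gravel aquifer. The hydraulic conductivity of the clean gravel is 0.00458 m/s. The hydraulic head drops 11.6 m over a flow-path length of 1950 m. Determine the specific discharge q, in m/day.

2.35

Convert K: 0.00458 m/s × 86400 = 395.7 m/day.
Hydraulic gradient i = Δh / L = 11.6 / 1950 = 0.005949.
Specific discharge q = K · i = 395.7 × 0.005949 = 2.354 m/day.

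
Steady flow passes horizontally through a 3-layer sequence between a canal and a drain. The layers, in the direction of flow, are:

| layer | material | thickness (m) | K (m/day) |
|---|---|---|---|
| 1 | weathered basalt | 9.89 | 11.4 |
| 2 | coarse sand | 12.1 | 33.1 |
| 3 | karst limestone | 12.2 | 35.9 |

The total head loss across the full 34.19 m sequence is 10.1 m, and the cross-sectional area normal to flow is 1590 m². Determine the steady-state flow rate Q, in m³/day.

10200

Flow is perpendicular to layering, so the layers act in series and the equivalent K is the thickness-weighted harmonic mean.
Total thickness L = 9.89 + 12.1 + 12.2 = 34.19 m.
Σ(b_i/K_i) = 9.89/11.4 + 12.1/33.1 + 12.2/35.9 = 1.573 d.
K_eq = L / Σ(b_i/K_i) = 34.19 / 1.573 = 21.74 m/day.
Q = K_eq · A · (Δh/L) = 21.74 × 1590 × (10.1/34.19) = 10210 m³/day.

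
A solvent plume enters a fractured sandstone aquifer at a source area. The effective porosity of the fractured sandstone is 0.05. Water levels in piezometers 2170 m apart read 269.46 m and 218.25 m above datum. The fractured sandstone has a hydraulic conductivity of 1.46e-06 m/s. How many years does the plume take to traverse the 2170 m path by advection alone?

Convert K: 1.46e-06 m/s × 86400 = 0.1261 m/day.
Hydraulic gradient i = (269.46 − 218.25) / 2170 = 51.21 / 2170 = 0.02360.
Darcy flux q = K · i = 0.1261 × 0.02360 = 0.002977 m/day.
Seepage velocity v = q / n_e = 0.002977 / 0.05 = 0.05954 m/day.
Travel time t = L / v = 2170 / 0.05954 = 36448 days = 99.79 years.

99.8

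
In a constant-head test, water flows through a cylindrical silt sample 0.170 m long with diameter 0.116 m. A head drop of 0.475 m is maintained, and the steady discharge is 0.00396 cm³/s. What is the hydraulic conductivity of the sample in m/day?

Cross-sectional area A = π·(d/2)² = π × (0.116/2)² = 0.01057 m².
Convert discharge: 0.00396 cm³/s = 3.960e-09 m³/s.
Darcy's law rearranged: K = Q·L / (A·Δh) = 3.960e-09 × 0.170 / (0.01057 × 0.475) = 1.341e-07 m/s = 0.01159 m/day.

0.0116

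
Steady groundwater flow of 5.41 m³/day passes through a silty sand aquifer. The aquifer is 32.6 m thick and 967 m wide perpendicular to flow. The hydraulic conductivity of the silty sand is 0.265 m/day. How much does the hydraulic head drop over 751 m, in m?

0.486

Cross-sectional area A = 967 × 32.6 = 31524 m².
From Q = K·A·i, i = Q / (K·A) = 5.41 / (0.2650 × 31524) = 0.0006476.
Head loss Δh = i · L = 0.0006476 × 751 = 0.4863 m.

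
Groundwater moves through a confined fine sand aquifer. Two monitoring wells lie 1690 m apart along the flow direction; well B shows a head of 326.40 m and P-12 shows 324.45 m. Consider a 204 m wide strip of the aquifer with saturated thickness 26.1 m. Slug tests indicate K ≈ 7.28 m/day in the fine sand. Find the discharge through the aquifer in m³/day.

44.7

Cross-sectional area A = 204 × 26.1 = 5324 m².
Hydraulic gradient i = (326.40 − 324.45) / 1690 = 1.95 / 1690 = 0.001154.
Darcy's law: Q = K · A · i = 7.280 × 5324 × 0.001154 = 44.72 m³/day.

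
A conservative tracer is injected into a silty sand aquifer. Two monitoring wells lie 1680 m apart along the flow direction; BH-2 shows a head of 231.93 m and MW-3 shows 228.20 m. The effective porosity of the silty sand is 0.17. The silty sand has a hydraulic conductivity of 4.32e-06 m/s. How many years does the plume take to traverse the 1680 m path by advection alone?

Convert K: 4.32e-06 m/s × 86400 = 0.3732 m/day.
Hydraulic gradient i = (231.93 − 228.20) / 1680 = 3.73 / 1680 = 0.002220.
Darcy flux q = K · i = 0.3732 × 0.002220 = 0.0008287 m/day.
Seepage velocity v = q / n_e = 0.0008287 / 0.17 = 0.004875 m/day.
Travel time t = L / v = 1680 / 0.004875 = 3.446e+05 days = 943.6 years.

944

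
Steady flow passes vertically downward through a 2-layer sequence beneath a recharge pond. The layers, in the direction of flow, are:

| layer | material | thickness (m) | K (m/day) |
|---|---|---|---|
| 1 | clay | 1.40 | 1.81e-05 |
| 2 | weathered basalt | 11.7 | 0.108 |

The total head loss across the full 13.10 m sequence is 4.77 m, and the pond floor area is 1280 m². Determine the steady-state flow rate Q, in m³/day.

Flow is perpendicular to layering, so the layers act in series and the equivalent K is the thickness-weighted harmonic mean.
Total thickness L = 1.40 + 11.7 = 13.10 m.
Σ(b_i/K_i) = 1.40/1.81e-05 + 11.7/0.108 = 77456 d.
K_eq = L / Σ(b_i/K_i) = 13.10 / 77456 = 0.0001691 m/day.
Q = K_eq · A · (Δh/L) = 0.0001691 × 1280 × (4.77/13.10) = 0.07883 m³/day.

0.0788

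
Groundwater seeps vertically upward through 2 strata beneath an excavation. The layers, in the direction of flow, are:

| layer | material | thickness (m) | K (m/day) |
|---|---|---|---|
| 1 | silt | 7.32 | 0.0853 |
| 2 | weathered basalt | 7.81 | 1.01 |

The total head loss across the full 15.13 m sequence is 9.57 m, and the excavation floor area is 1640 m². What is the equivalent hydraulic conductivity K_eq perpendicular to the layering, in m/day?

Flow is perpendicular to layering, so the layers act in series and the equivalent K is the thickness-weighted harmonic mean.
Total thickness L = 7.32 + 7.81 = 15.13 m.
Σ(b_i/K_i) = 7.32/0.0853 + 7.81/1.01 = 93.55 d.
K_eq = L / Σ(b_i/K_i) = 15.13 / 93.55 = 0.1617 m/day.

0.162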